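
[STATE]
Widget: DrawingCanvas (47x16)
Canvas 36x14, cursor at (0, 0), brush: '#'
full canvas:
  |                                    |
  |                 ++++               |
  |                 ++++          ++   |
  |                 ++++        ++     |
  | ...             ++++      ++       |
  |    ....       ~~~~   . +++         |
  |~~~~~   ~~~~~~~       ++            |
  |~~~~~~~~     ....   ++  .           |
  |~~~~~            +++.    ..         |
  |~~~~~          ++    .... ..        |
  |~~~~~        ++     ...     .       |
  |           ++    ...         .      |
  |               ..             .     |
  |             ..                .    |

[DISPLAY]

+                                              
                 ++++                          
                 ++++          ++              
                 ++++        ++                
 ...             ++++      ++                  
    ....       ~~~~   . +++                    
~~~~~   ~~~~~~~       ++                       
~~~~~~~~     ....   ++  .                      
~~~~~            +++.    ..                    
~~~~~          ++    .... ..                   
~~~~~        ++     ...     .                  
           ++    ...         .                 
               ..             .                
             ..                .               
                                               
                                               


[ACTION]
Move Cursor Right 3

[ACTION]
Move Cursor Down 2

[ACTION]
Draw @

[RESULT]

                                               
                 ++++                          
   @             ++++          ++              
                 ++++        ++                
 ...             ++++      ++                  
    ....       ~~~~   . +++                    
~~~~~   ~~~~~~~       ++                       
~~~~~~~~     ....   ++  .                      
~~~~~            +++.    ..                    
~~~~~          ++    .... ..                   
~~~~~        ++     ...     .                  
           ++    ...         .                 
               ..             .                
             ..                .               
                                               
                                               


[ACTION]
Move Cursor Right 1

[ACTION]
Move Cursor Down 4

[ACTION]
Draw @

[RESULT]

                                               
                 ++++                          
   @             ++++          ++              
                 ++++        ++                
 ...             ++++      ++                  
    ....       ~~~~   . +++                    
~~~~@   ~~~~~~~       ++                       
~~~~~~~~     ....   ++  .                      
~~~~~            +++.    ..                    
~~~~~          ++    .... ..                   
~~~~~        ++     ...     .                  
           ++    ...         .                 
               ..             .                
             ..                .               
                                               
                                               


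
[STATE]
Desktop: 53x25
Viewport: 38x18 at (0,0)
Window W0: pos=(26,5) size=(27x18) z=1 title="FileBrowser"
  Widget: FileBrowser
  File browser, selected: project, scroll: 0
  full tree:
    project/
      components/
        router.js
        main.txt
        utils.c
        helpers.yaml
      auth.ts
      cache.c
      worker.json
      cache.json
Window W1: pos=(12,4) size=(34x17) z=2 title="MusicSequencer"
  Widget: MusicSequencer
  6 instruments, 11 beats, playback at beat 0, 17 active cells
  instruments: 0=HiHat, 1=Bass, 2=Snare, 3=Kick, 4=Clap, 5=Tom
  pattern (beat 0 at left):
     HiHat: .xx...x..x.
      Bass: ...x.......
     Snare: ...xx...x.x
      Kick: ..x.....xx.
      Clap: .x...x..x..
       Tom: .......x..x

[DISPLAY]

                                      
                                      
                                      
                                      
            ┏━━━━━━━━━━━━━━━━━━━━━━━━━
            ┃ MusicSequencer          
            ┠─────────────────────────
            ┃      ▼1234567890        
            ┃ HiHat·██···█··█·        
            ┃  Bass···█·······        
            ┃ Snare···██···█·█        
            ┃  Kick··█·····██·        
            ┃  Clap·█···█··█··        
            ┃   Tom·······█··█        
            ┃                         
            ┃                         
            ┃                         
            ┃                         


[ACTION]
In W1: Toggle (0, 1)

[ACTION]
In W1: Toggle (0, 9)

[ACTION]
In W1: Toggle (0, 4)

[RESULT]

                                      
                                      
                                      
                                      
            ┏━━━━━━━━━━━━━━━━━━━━━━━━━
            ┃ MusicSequencer          
            ┠─────────────────────────
            ┃      ▼1234567890        
            ┃ HiHat··█·█·█····        
            ┃  Bass···█·······        
            ┃ Snare···██···█·█        
            ┃  Kick··█·····██·        
            ┃  Clap·█···█··█··        
            ┃   Tom·······█··█        
            ┃                         
            ┃                         
            ┃                         
            ┃                         


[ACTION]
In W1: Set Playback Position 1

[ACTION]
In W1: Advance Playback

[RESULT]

                                      
                                      
                                      
                                      
            ┏━━━━━━━━━━━━━━━━━━━━━━━━━
            ┃ MusicSequencer          
            ┠─────────────────────────
            ┃      01▼34567890        
            ┃ HiHat··█·█·█····        
            ┃  Bass···█·······        
            ┃ Snare···██···█·█        
            ┃  Kick··█·····██·        
            ┃  Clap·█···█··█··        
            ┃   Tom·······█··█        
            ┃                         
            ┃                         
            ┃                         
            ┃                         


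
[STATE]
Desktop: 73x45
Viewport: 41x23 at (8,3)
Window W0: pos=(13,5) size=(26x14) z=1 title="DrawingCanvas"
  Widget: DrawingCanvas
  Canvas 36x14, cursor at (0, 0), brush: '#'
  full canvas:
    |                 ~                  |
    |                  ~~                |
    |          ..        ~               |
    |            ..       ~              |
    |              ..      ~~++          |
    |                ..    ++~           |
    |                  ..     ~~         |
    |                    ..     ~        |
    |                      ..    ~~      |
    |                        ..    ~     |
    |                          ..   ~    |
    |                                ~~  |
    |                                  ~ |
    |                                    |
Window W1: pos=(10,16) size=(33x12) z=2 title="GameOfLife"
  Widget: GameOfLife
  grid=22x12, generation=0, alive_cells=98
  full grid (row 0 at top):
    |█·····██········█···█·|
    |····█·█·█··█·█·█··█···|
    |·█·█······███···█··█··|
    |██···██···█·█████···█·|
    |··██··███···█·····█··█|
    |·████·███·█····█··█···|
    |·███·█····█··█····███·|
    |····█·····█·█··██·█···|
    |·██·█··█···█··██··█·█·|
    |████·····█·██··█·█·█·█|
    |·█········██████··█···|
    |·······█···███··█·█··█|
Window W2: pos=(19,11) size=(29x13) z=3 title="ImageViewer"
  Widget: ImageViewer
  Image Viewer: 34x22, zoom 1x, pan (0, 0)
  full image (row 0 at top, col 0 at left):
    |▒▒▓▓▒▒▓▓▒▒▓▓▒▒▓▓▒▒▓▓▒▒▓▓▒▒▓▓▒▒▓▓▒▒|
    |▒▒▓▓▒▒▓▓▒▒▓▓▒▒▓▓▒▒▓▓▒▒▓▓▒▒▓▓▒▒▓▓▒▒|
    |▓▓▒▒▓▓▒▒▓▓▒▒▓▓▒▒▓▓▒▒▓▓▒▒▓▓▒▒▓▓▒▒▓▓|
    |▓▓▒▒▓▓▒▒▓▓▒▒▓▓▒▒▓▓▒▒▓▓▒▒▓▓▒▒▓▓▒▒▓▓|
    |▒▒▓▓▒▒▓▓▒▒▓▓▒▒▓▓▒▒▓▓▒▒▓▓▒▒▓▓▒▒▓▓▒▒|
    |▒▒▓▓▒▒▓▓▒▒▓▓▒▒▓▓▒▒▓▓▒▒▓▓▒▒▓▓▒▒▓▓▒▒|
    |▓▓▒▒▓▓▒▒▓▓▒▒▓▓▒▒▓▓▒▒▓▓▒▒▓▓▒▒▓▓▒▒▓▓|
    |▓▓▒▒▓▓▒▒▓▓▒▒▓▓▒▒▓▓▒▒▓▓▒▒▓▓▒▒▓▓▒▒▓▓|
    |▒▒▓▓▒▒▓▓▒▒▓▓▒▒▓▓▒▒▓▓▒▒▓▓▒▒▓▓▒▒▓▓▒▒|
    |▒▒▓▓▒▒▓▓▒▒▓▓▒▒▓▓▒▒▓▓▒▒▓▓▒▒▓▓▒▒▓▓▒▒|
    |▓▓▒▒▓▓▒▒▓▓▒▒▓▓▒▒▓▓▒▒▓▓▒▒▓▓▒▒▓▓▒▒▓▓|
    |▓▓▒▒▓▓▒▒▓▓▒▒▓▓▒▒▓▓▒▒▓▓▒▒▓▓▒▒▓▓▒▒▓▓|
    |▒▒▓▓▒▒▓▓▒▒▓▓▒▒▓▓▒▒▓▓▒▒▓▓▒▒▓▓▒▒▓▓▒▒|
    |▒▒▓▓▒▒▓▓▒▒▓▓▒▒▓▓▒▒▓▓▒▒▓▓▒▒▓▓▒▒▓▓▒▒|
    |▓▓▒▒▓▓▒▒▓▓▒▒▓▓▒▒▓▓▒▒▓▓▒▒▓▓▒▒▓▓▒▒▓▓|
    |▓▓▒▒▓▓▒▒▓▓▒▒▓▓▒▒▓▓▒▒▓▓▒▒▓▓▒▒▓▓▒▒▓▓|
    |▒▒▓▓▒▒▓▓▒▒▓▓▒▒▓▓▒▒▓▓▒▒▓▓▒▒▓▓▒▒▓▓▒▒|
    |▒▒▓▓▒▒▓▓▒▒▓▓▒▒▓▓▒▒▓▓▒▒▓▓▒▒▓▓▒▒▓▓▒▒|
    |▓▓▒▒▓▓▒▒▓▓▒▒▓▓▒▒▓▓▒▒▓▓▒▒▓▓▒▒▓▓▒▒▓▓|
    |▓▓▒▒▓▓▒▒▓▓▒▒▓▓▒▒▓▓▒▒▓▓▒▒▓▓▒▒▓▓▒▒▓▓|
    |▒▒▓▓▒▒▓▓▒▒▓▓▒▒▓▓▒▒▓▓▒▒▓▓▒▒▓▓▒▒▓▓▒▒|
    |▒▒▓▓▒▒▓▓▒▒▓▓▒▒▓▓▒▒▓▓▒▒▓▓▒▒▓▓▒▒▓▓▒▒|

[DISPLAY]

                                         
                                         
     ┏━━━━━━━━━━━━━━━━━━━━━━━━┓          
     ┃ DrawingCanvas          ┃          
     ┠────────────────────────┨          
     ┃+                ~      ┃          
     ┃                  ~~    ┃          
     ┃          ..        ~   ┃          
     ┃     ┏━━━━━━━━━━━━━━━━━━━━━━━━━━━┓ 
     ┃     ┃ ImageViewer               ┃ 
     ┃     ┠───────────────────────────┨ 
     ┃     ┃▒▒▓▓▒▒▓▓▒▒▓▓▒▒▓▓▒▒▓▓▒▒▓▓▒▒▓┃ 
     ┃     ┃▒▒▓▓▒▒▓▓▒▒▓▓▒▒▓▓▒▒▓▓▒▒▓▓▒▒▓┃ 
  ┏━━━━━━━━┃▓▓▒▒▓▓▒▒▓▓▒▒▓▓▒▒▓▓▒▒▓▓▒▒▓▓▒┃ 
  ┃ GameOfL┃▓▓▒▒▓▓▒▒▓▓▒▒▓▓▒▒▓▓▒▒▓▓▒▒▓▓▒┃ 
  ┠────────┃▒▒▓▓▒▒▓▓▒▒▓▓▒▒▓▓▒▒▓▓▒▒▓▓▒▒▓┃ 
  ┃Gen: 0  ┃▒▒▓▓▒▒▓▓▒▒▓▓▒▒▓▓▒▒▓▓▒▒▓▓▒▒▓┃ 
  ┃·█·█····┃▓▓▒▒▓▓▒▒▓▓▒▒▓▓▒▒▓▓▒▒▓▓▒▒▓▓▒┃ 
  ┃██···██·┃▓▓▒▒▓▓▒▒▓▓▒▒▓▓▒▒▓▓▒▒▓▓▒▒▓▓▒┃ 
  ┃··██··██┃▒▒▓▓▒▒▓▓▒▒▓▓▒▒▓▓▒▒▓▓▒▒▓▓▒▒▓┃ 
  ┃·████·██┗━━━━━━━━━━━━━━━━━━━━━━━━━━━┛ 
  ┃·███·█····█··█····███·         ┃      
  ┃····█·····█·█··██·█···         ┃      


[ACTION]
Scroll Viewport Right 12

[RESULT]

                                         
                                         
━━━━━━━━━━━━━━━━━━┓                      
ngCanvas          ┃                      
──────────────────┨                      
           ~      ┃                      
            ~~    ┃                      
    ..        ~   ┃                      
━━━━━━━━━━━━━━━━━━━━━━━━━━━┓             
 ImageViewer               ┃             
───────────────────────────┨             
▒▒▓▓▒▒▓▓▒▒▓▓▒▒▓▓▒▒▓▓▒▒▓▓▒▒▓┃             
▒▒▓▓▒▒▓▓▒▒▓▓▒▒▓▓▒▒▓▓▒▒▓▓▒▒▓┃             
▓▓▒▒▓▓▒▒▓▓▒▒▓▓▒▒▓▓▒▒▓▓▒▒▓▓▒┃             
▓▓▒▒▓▓▒▒▓▓▒▒▓▓▒▒▓▓▒▒▓▓▒▒▓▓▒┃             
▒▒▓▓▒▒▓▓▒▒▓▓▒▒▓▓▒▒▓▓▒▒▓▓▒▒▓┃             
▒▒▓▓▒▒▓▓▒▒▓▓▒▒▓▓▒▒▓▓▒▒▓▓▒▒▓┃             
▓▓▒▒▓▓▒▒▓▓▒▒▓▓▒▒▓▓▒▒▓▓▒▒▓▓▒┃             
▓▓▒▒▓▓▒▒▓▓▒▒▓▓▒▒▓▓▒▒▓▓▒▒▓▓▒┃             
▒▒▓▓▒▒▓▓▒▒▓▓▒▒▓▓▒▒▓▓▒▒▓▓▒▒▓┃             
━━━━━━━━━━━━━━━━━━━━━━━━━━━┛             
·█··█····███·         ┃                  
·█·█··██·█···         ┃                  


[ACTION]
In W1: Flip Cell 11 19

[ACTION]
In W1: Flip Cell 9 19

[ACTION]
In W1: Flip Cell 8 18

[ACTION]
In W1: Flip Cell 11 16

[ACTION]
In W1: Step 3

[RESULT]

                                         
                                         
━━━━━━━━━━━━━━━━━━┓                      
ngCanvas          ┃                      
──────────────────┨                      
           ~      ┃                      
            ~~    ┃                      
    ..        ~   ┃                      
━━━━━━━━━━━━━━━━━━━━━━━━━━━┓             
 ImageViewer               ┃             
───────────────────────────┨             
▒▒▓▓▒▒▓▓▒▒▓▓▒▒▓▓▒▒▓▓▒▒▓▓▒▒▓┃             
▒▒▓▓▒▒▓▓▒▒▓▓▒▒▓▓▒▒▓▓▒▒▓▓▒▒▓┃             
▓▓▒▒▓▓▒▒▓▓▒▒▓▓▒▒▓▓▒▒▓▓▒▒▓▓▒┃             
▓▓▒▒▓▓▒▒▓▓▒▒▓▓▒▒▓▓▒▒▓▓▒▒▓▓▒┃             
▒▒▓▓▒▒▓▓▒▒▓▓▒▒▓▓▒▒▓▓▒▒▓▓▒▒▓┃             
▒▒▓▓▒▒▓▓▒▒▓▓▒▒▓▓▒▒▓▓▒▒▓▓▒▒▓┃             
▓▓▒▒▓▓▒▒▓▓▒▒▓▓▒▒▓▓▒▒▓▓▒▒▓▓▒┃             
▓▓▒▒▓▓▒▒▓▓▒▒▓▓▒▒▓▓▒▒▓▓▒▒▓▓▒┃             
▒▒▓▓▒▒▓▓▒▒▓▓▒▒▓▓▒▒▓▓▒▒▓▓▒▒▓┃             
━━━━━━━━━━━━━━━━━━━━━━━━━━━┛             
█···█········         ┃                  
·█····█·███··         ┃                  


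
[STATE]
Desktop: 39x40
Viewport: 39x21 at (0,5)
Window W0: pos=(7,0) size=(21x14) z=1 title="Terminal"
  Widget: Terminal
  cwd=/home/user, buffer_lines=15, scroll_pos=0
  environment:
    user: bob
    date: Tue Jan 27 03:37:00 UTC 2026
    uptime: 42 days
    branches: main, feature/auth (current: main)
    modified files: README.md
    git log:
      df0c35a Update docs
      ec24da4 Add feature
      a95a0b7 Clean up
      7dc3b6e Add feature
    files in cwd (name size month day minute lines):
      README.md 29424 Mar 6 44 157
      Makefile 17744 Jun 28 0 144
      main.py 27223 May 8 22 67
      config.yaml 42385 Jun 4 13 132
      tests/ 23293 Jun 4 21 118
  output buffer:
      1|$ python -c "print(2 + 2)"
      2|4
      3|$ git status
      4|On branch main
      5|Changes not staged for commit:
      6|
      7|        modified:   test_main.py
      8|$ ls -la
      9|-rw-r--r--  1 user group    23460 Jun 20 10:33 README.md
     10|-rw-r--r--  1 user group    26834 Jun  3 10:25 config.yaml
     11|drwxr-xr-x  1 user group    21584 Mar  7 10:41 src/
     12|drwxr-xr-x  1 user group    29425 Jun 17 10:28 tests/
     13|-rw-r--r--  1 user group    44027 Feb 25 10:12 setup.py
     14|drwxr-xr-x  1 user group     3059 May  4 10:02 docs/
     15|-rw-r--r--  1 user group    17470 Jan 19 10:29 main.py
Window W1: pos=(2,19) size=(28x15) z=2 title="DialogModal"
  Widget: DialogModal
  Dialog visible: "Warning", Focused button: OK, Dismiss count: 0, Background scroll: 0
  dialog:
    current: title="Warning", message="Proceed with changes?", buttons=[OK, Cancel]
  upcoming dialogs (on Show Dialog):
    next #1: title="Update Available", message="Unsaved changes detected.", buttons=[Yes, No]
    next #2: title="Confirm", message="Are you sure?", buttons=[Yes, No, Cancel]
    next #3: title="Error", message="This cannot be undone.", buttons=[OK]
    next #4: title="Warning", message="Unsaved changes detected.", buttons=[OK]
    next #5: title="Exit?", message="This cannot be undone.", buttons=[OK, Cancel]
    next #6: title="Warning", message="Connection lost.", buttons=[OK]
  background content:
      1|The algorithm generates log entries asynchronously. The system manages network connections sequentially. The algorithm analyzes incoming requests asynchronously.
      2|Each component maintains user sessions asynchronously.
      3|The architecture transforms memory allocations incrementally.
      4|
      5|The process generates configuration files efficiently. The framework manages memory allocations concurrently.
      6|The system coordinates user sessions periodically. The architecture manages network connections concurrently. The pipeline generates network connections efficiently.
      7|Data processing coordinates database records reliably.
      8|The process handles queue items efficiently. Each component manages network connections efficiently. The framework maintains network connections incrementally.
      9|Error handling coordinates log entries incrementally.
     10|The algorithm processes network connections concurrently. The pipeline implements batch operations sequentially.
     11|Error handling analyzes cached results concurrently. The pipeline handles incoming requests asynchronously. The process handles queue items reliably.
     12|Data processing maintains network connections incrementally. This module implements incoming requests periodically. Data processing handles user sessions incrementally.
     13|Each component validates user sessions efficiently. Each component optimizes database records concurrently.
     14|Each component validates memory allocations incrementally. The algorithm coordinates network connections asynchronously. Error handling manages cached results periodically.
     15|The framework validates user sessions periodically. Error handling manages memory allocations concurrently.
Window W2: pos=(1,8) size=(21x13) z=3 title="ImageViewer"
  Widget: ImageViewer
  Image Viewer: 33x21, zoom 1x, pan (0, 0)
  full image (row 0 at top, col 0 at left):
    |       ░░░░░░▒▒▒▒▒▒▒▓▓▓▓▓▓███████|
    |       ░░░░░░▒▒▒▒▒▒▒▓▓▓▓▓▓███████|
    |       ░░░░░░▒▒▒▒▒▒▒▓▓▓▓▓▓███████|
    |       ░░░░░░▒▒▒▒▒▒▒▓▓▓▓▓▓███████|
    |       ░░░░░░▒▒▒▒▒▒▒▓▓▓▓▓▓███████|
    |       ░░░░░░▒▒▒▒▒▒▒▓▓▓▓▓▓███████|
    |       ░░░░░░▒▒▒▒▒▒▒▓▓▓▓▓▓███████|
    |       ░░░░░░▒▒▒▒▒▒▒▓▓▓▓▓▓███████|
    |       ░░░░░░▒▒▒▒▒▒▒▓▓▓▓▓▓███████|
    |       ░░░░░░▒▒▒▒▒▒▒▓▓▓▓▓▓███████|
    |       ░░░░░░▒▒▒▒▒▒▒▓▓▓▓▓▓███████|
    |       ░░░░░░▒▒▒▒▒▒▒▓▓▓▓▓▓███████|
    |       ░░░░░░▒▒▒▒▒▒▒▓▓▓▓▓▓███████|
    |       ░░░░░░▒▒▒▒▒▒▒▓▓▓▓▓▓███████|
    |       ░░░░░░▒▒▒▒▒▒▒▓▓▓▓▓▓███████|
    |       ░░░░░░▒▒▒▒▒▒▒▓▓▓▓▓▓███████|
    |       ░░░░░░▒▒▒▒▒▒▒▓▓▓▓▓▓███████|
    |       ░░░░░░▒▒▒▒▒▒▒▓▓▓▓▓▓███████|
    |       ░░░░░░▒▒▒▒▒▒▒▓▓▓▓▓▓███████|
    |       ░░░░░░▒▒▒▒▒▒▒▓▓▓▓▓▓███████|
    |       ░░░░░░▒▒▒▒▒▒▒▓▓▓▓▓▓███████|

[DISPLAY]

       ┃$ git status       ┃           
       ┃On branch main     ┃           
       ┃Changes not staged ┃           
 ┏━━━━━━━━━━━━━━━━━━━┓     ┃           
 ┃ ImageViewer       ┃ed:  ┃           
 ┠───────────────────┨     ┃           
 ┃       ░░░░░░▒▒▒▒▒▒┃user ┃           
 ┃       ░░░░░░▒▒▒▒▒▒┃user ┃           
 ┃       ░░░░░░▒▒▒▒▒▒┃━━━━━┛           
 ┃       ░░░░░░▒▒▒▒▒▒┃                 
 ┃       ░░░░░░▒▒▒▒▒▒┃                 
 ┃       ░░░░░░▒▒▒▒▒▒┃                 
 ┃       ░░░░░░▒▒▒▒▒▒┃                 
 ┃       ░░░░░░▒▒▒▒▒▒┃                 
 ┃       ░░░░░░▒▒▒▒▒▒┃━━━━━━━┓         
 ┗━━━━━━━━━━━━━━━━━━━┛       ┃         
  ┠──────────────────────────┨         
  ┃The algorithm generates lo┃         
  ┃Each component maintains u┃         
  ┃The architecture transform┃         
  ┃  ┌────────────────────┐  ┃         


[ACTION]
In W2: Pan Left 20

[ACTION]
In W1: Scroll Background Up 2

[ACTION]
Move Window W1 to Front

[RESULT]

       ┃$ git status       ┃           
       ┃On branch main     ┃           
       ┃Changes not staged ┃           
 ┏━━━━━━━━━━━━━━━━━━━┓     ┃           
 ┃ ImageViewer       ┃ed:  ┃           
 ┠───────────────────┨     ┃           
 ┃       ░░░░░░▒▒▒▒▒▒┃user ┃           
 ┃       ░░░░░░▒▒▒▒▒▒┃user ┃           
 ┃       ░░░░░░▒▒▒▒▒▒┃━━━━━┛           
 ┃       ░░░░░░▒▒▒▒▒▒┃                 
 ┃       ░░░░░░▒▒▒▒▒▒┃                 
 ┃       ░░░░░░▒▒▒▒▒▒┃                 
 ┃       ░░░░░░▒▒▒▒▒▒┃                 
 ┃       ░░░░░░▒▒▒▒▒▒┃                 
 ┃┏━━━━━━━━━━━━━━━━━━━━━━━━━━┓         
 ┗┃ DialogModal              ┃         
  ┠──────────────────────────┨         
  ┃The algorithm generates lo┃         
  ┃Each component maintains u┃         
  ┃The architecture transform┃         
  ┃  ┌────────────────────┐  ┃         


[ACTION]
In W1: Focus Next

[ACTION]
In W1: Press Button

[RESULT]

       ┃$ git status       ┃           
       ┃On branch main     ┃           
       ┃Changes not staged ┃           
 ┏━━━━━━━━━━━━━━━━━━━┓     ┃           
 ┃ ImageViewer       ┃ed:  ┃           
 ┠───────────────────┨     ┃           
 ┃       ░░░░░░▒▒▒▒▒▒┃user ┃           
 ┃       ░░░░░░▒▒▒▒▒▒┃user ┃           
 ┃       ░░░░░░▒▒▒▒▒▒┃━━━━━┛           
 ┃       ░░░░░░▒▒▒▒▒▒┃                 
 ┃       ░░░░░░▒▒▒▒▒▒┃                 
 ┃       ░░░░░░▒▒▒▒▒▒┃                 
 ┃       ░░░░░░▒▒▒▒▒▒┃                 
 ┃       ░░░░░░▒▒▒▒▒▒┃                 
 ┃┏━━━━━━━━━━━━━━━━━━━━━━━━━━┓         
 ┗┃ DialogModal              ┃         
  ┠──────────────────────────┨         
  ┃The algorithm generates lo┃         
  ┃Each component maintains u┃         
  ┃The architecture transform┃         
  ┃                          ┃         


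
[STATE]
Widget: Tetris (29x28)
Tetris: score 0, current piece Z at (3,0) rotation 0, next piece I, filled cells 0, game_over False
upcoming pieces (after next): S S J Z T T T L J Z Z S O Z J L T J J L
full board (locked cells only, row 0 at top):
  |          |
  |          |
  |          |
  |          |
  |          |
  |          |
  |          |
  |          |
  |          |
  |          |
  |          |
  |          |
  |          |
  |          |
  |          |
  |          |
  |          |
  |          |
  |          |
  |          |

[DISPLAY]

   ▓▓     │Next:             
    ▓▓    │████              
          │                  
          │                  
          │                  
          │                  
          │Score:            
          │0                 
          │                  
          │                  
          │                  
          │                  
          │                  
          │                  
          │                  
          │                  
          │                  
          │                  
          │                  
          │                  
          │                  
          │                  
          │                  
          │                  
          │                  
          │                  
          │                  
          │                  


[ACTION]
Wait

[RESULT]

          │Next:             
   ▓▓     │████              
    ▓▓    │                  
          │                  
          │                  
          │                  
          │Score:            
          │0                 
          │                  
          │                  
          │                  
          │                  
          │                  
          │                  
          │                  
          │                  
          │                  
          │                  
          │                  
          │                  
          │                  
          │                  
          │                  
          │                  
          │                  
          │                  
          │                  
          │                  


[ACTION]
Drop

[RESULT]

          │Next:             
          │████              
   ▓▓     │                  
    ▓▓    │                  
          │                  
          │                  
          │Score:            
          │0                 
          │                  
          │                  
          │                  
          │                  
          │                  
          │                  
          │                  
          │                  
          │                  
          │                  
          │                  
          │                  
          │                  
          │                  
          │                  
          │                  
          │                  
          │                  
          │                  
          │                  


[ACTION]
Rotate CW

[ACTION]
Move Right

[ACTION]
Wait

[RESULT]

          │Next:             
          │████              
          │                  
     ▓    │                  
    ▓▓    │                  
    ▓     │                  
          │Score:            
          │0                 
          │                  
          │                  
          │                  
          │                  
          │                  
          │                  
          │                  
          │                  
          │                  
          │                  
          │                  
          │                  
          │                  
          │                  
          │                  
          │                  
          │                  
          │                  
          │                  
          │                  


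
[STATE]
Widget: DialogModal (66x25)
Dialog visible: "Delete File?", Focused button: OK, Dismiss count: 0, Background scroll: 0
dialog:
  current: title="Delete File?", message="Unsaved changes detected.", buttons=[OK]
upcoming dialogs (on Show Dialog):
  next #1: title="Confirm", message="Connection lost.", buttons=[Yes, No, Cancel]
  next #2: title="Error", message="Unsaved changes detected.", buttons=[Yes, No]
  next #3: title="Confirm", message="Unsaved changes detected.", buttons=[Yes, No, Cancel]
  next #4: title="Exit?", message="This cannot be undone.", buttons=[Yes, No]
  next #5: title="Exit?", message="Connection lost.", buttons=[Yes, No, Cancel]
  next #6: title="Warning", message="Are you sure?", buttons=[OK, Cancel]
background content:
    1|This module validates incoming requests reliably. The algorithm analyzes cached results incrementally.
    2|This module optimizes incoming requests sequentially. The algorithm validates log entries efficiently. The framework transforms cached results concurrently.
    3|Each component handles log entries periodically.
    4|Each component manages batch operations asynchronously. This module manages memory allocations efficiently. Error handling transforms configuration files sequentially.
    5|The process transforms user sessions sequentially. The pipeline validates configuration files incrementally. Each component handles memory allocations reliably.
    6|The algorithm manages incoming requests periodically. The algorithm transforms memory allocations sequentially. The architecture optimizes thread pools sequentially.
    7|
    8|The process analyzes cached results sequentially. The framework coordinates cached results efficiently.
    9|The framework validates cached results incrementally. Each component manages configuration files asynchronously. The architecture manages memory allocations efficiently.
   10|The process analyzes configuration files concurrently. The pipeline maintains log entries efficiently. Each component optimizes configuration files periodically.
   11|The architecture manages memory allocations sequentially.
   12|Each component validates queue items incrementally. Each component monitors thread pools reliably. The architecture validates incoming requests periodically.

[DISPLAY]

This module validates incoming requests reliably. The algorithm an
This module optimizes incoming requests sequentially. The algorith
Each component handles log entries periodically.                  
Each component manages batch operations asynchronously. This modul
The process transforms user sessions sequentially. The pipeline va
The algorithm manages incoming requests periodically. The algorith
                                                                  
The process analyzes cached results sequentially. The framework co
The framework validates cached results incrementally. Each compone
The process analyzes configuration files concurrently. The pipelin
The architecture m┌───────────────────────────┐uentially.         
Each component val│        Delete File?       │lly. Each component
                  │ Unsaved changes detected. │                   
                  │            [OK]           │                   
                  └───────────────────────────┘                   
                                                                  
                                                                  
                                                                  
                                                                  
                                                                  
                                                                  
                                                                  
                                                                  
                                                                  
                                                                  


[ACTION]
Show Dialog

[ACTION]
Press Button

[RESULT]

This module validates incoming requests reliably. The algorithm an
This module optimizes incoming requests sequentially. The algorith
Each component handles log entries periodically.                  
Each component manages batch operations asynchronously. This modul
The process transforms user sessions sequentially. The pipeline va
The algorithm manages incoming requests periodically. The algorith
                                                                  
The process analyzes cached results sequentially. The framework co
The framework validates cached results incrementally. Each compone
The process analyzes configuration files concurrently. The pipelin
The architecture manages memory allocations sequentially.         
Each component validates queue items incrementally. Each component
                                                                  
                                                                  
                                                                  
                                                                  
                                                                  
                                                                  
                                                                  
                                                                  
                                                                  
                                                                  
                                                                  
                                                                  
                                                                  


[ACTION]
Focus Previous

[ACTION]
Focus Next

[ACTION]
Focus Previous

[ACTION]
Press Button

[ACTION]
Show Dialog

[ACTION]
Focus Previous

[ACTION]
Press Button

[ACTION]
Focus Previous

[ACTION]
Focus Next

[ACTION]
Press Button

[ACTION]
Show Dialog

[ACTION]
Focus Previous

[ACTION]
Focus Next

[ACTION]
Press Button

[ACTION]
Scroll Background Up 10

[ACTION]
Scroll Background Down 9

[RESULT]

The process analyzes configuration files concurrently. The pipelin
The architecture manages memory allocations sequentially.         
Each component validates queue items incrementally. Each component
                                                                  
                                                                  
                                                                  
                                                                  
                                                                  
                                                                  
                                                                  
                                                                  
                                                                  
                                                                  
                                                                  
                                                                  
                                                                  
                                                                  
                                                                  
                                                                  
                                                                  
                                                                  
                                                                  
                                                                  
                                                                  
                                                                  


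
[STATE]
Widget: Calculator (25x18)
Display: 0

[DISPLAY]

                        0
┌───┬───┬───┬───┐        
│ 7 │ 8 │ 9 │ ÷ │        
├───┼───┼───┼───┤        
│ 4 │ 5 │ 6 │ × │        
├───┼───┼───┼───┤        
│ 1 │ 2 │ 3 │ - │        
├───┼───┼───┼───┤        
│ 0 │ . │ = │ + │        
├───┼───┼───┼───┤        
│ C │ MC│ MR│ M+│        
└───┴───┴───┴───┘        
                         
                         
                         
                         
                         
                         


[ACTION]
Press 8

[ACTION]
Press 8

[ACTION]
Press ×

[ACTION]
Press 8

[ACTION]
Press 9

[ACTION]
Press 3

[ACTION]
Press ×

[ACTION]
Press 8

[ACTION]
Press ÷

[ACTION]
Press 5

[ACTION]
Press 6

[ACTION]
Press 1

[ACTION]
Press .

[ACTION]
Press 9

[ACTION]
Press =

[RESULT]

              1118.832532
┌───┬───┬───┬───┐        
│ 7 │ 8 │ 9 │ ÷ │        
├───┼───┼───┼───┤        
│ 4 │ 5 │ 6 │ × │        
├───┼───┼───┼───┤        
│ 1 │ 2 │ 3 │ - │        
├───┼───┼───┼───┤        
│ 0 │ . │ = │ + │        
├───┼───┼───┼───┤        
│ C │ MC│ MR│ M+│        
└───┴───┴───┴───┘        
                         
                         
                         
                         
                         
                         
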